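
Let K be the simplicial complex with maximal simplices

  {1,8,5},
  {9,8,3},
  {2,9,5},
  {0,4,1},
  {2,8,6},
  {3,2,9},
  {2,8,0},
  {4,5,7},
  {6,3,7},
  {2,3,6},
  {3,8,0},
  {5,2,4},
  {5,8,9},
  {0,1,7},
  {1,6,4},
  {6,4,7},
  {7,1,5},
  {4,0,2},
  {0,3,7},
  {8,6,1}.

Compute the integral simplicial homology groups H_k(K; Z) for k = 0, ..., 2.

H_0 ≅ Z,  H_1 ≅ Z ⊕ Z_2,  H_2 = 0.

Fix the vertex order 0 < 1 < 2 < 3 < 4 < 5 < 6 < 7 < 8 < 9 and write every simplex with vertices in increasing order. Then dim K = 2 and the simplices of K are:

  0-simplices (10): [0], [1], [2], [3], [4], [5], [6], [7], [8], [9]
  1-simplices (30): (30 of them)
  2-simplices (20): (20 of them)

so the chain groups are C_0 ≅ Z^10, C_1 ≅ Z^30, C_2 ≅ Z^20.

The boundary map ∂_1: C_1 → C_0 sends each edge [p,q] (with p < q) to q − p. For instance
  ∂[4,6] = [6] − [4].
The resulting 10×30 matrix has rank 9, and its Smith normal form has invariant factors (1,1,1,1,1,1,1,1,1).

The boundary map ∂_2: C_2 → C_1 sends each 2-simplex [p,q,r] to [q,r] − [p,r] + [p,q]. For instance
  ∂[0,2,8] = [2,8] − [0,8] + [0,2],
  ∂[4,5,7] = [5,7] − [4,7] + [4,5].
The resulting 30×20 matrix has rank 20, and its Smith normal form has invariant factors (1,1,1,1,1,1,1,1,1,1,1,1,1,1,1,1,1,1,1,2).

Computing H_k = (kernel of ∂_k) / (image of ∂_{k+1}):

  H_0: rank C_0 − rank ∂_1 = 10 − 9 = 1, and the invariant factors of ∂_1 are all 1, so H_0 ≅ Z.
  H_1: rank ker ∂_1 − rank ∂_2 = (30 − 9) − 20 = 1, and ∂_2 has invariant factor 2 > 1, so H_1 ≅ Z ⊕ Z_2.
  H_2: rank ker ∂_2 − rank ∂_3 = (20 − 20) − 0 = 0, and there is no ∂_3, so H_2 ≅ 0.

As a check, the Euler characteristic is 10 − 30 + 20 = 0, which agrees with 1 − 1 + 0 = 0.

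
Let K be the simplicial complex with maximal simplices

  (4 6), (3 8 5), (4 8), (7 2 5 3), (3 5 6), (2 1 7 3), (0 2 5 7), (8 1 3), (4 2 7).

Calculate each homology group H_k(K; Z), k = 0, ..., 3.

H_0 ≅ Z,  H_1 ≅ Z^2,  H_2 = 0,  H_3 = 0.

Fix the vertex order 0 < 1 < 2 < 3 < 4 < 5 < 6 < 7 < 8 and write every simplex with vertices in increasing order. Then dim K = 3 and the simplices of K are:

  0-simplices (9): [0], [1], [2], [3], [4], [5], [6], [7], [8]
  1-simplices (21): [0,2], [0,5], [0,7], [1,2], [1,3], [1,7], [1,8], [2,3], [2,4], [2,5], [2,7], [3,5], [3,6], [3,7], [3,8], [4,6], [4,7], [4,8], [5,6], [5,7], [5,8]
  2-simplices (14): [0,2,5], [0,2,7], [0,5,7], [1,2,3], [1,2,7], [1,3,7], [1,3,8], [2,3,5], [2,3,7], [2,4,7], [2,5,7], [3,5,6], [3,5,7], [3,5,8]
  3-simplices (3): [0,2,5,7], [1,2,3,7], [2,3,5,7]

Hence C_0 ≅ Z^9, C_1 ≅ Z^21, C_2 ≅ Z^14, C_3 ≅ Z^3.

The boundary map ∂_1: C_1 → C_0 is given by ∂[p,q] = [q] − [p]. For instance
  ∂[0,7] = [7] − [0].
The 9×21 boundary matrix has rank 8 and Smith normal form diag(1,1,1,1,1,1,1,1).

The boundary map ∂_2: C_2 → C_1 maps a triangle to the signed sum of its edges. For instance
  ∂[0,5,7] = [5,7] − [0,7] + [0,5],
  ∂[3,5,7] = [5,7] − [3,7] + [3,5].
This gives a 21×14 integer matrix of rank 11; reducing to Smith normal form yields diagonal entries (1,1,1,1,1,1,1,1,1,1,1).

The boundary map ∂_3: C_3 → C_2 sends each 3-simplex σ to the alternating sum Σ_i (−1)^i (σ with its i-th vertex removed). For instance
  ∂[2,3,5,7] = [3,5,7] − [2,5,7] + [2,3,7] − [2,3,5],
  ∂[0,2,5,7] = [2,5,7] − [0,5,7] + [0,2,7] − [0,2,5].
This gives a 14×3 integer matrix of rank 3; reducing to Smith normal form yields diagonal entries (1,1,1).

Computing H_k = (kernel of ∂_k) / (image of ∂_{k+1}):

  H_0: rank C_0 − rank ∂_1 = 9 − 8 = 1, and the invariant factors of ∂_1 are all 1, so H_0 ≅ Z.
  H_1: rank ker ∂_1 − rank ∂_2 = (21 − 8) − 11 = 2, and the invariant factors of ∂_2 are all 1, so H_1 ≅ Z^2.
  H_2: rank ker ∂_2 − rank ∂_3 = (14 − 11) − 3 = 0, and the invariant factors of ∂_3 are all 1, so H_2 ≅ 0.
  H_3: rank ker ∂_3 − rank ∂_4 = (3 − 3) − 0 = 0, and there is no ∂_4, so H_3 ≅ 0.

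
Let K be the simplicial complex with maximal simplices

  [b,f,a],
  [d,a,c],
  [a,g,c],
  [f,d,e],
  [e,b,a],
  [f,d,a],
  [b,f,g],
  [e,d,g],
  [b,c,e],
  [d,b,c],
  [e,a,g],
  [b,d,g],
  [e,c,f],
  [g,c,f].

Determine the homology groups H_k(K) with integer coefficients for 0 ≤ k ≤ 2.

K has 7 vertices, 21 edges, 14 triangles.
rank ∂_0 = 0, rank ∂_1 = 6 ⇒ b_0 = 7 − 0 − 6 = 1; all invariant factors of ∂_1 are 1 so no torsion. So H_0 ≅ Z.
rank ∂_1 = 6, rank ∂_2 = 13 ⇒ b_1 = 21 − 6 − 13 = 2; all invariant factors of ∂_2 are 1 so no torsion. So H_1 ≅ Z^2.
rank ∂_2 = 13, rank ∂_3 = 0 ⇒ b_2 = 14 − 13 − 0 = 1. So H_2 ≅ Z.

H_0 = Z,  H_1 = Z^2,  H_2 = Z.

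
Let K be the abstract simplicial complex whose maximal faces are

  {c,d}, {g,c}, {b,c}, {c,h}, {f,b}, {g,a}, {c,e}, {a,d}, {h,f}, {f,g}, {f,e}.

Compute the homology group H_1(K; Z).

Fix the vertex order a < b < c < d < e < f < g < h and write every simplex with vertices in increasing order. Then dim K = 1 and the simplices of K are:

  0-simplices (8): a, b, c, d, e, f, g, h
  1-simplices (11): ad, ag, bc, bf, cd, ce, cg, ch, ef, fg, fh

giving chain groups C_0 ≅ Z^8, C_1 ≅ Z^11.

∂_1: C_1 → C_0 sends each edge [p,q] (with p < q) to q − p. For instance
  ∂bc = c − b.
The 8×11 boundary matrix has rank 7 and Smith normal form diag(1,1,1,1,1,1,1).

From H_k ≅ ker(∂_k) / im(∂_{k+1}) we obtain:

  H_1: rank ker ∂_1 − rank ∂_2 = (11 − 7) − 0 = 4, and there is no ∂_2, so H_1 ≅ Z^4.

H_1 ≅ Z^4.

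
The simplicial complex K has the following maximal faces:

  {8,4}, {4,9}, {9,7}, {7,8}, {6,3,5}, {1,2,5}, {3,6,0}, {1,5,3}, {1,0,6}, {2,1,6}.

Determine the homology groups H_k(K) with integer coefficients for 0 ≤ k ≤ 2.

H_0 ≅ Z^2,  H_1 ≅ Z^2,  H_2 = 0.

Order the vertices as 0 < 1 < 2 < 3 < 4 < 5 < 6 < 7 < 8 < 9. Listing each simplex with vertices in this order, K has dimension 2 with simplices:

  0-simplices (10): [0], [1], [2], [3], [4], [5], [6], [7], [8], [9]
  1-simplices (16): [0,1], [0,3], [0,6], [1,2], [1,3], [1,5], [1,6], [2,5], [2,6], [3,5], [3,6], [4,8], [4,9], [5,6], [7,8], [7,9]
  2-simplices (6): [0,1,6], [0,3,6], [1,2,5], [1,2,6], [1,3,5], [3,5,6]

so the chain groups are C_0 ≅ Z^10, C_1 ≅ Z^16, C_2 ≅ Z^6.

The boundary map ∂_1: C_1 → C_0 sends each edge [p,q] (with p < q) to q − p. For instance
  ∂[1,3] = [3] − [1].
The 10×16 boundary matrix has rank 8 and Smith normal form diag(1,1,1,1,1,1,1,1).

The boundary map ∂_2: C_2 → C_1 maps a triangle to the signed sum of its edges. For instance
  ∂[1,3,5] = [3,5] − [1,5] + [1,3],
  ∂[1,2,6] = [2,6] − [1,6] + [1,2].
The resulting 16×6 matrix has rank 6, and its Smith normal form has invariant factors (1,1,1,1,1,1).

Reading off H_k = ker ∂_k / im ∂_{k+1}:

  H_0: rank C_0 − rank ∂_1 = 10 − 8 = 2, and the invariant factors of ∂_1 are all 1, so H_0 = Z^2.
  H_1: rank ker ∂_1 − rank ∂_2 = (16 − 8) − 6 = 2, and the invariant factors of ∂_2 are all 1, so H_1 = Z^2.
  H_2: rank ker ∂_2 − rank ∂_3 = (6 − 6) − 0 = 0, and there is no ∂_3, so H_2 = 0.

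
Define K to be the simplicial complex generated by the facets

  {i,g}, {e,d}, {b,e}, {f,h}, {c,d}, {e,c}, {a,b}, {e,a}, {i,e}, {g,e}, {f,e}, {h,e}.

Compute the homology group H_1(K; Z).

H_1 ≅ Z^4.

K has 9 vertices, 12 edges.
rank ∂_1 = 8, rank ∂_2 = 0 ⇒ b_1 = 12 − 8 − 0 = 4. So H_1 ≅ Z^4.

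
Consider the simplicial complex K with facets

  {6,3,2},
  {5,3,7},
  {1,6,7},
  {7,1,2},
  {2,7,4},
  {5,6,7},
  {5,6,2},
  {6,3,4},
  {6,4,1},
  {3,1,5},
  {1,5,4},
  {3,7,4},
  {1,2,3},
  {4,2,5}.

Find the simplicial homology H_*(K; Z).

H_0 = Z,  H_1 = Z^2,  H_2 = Z.

K has 7 vertices, 21 edges, 14 triangles.
rank ∂_0 = 0, rank ∂_1 = 6 ⇒ b_0 = 7 − 0 − 6 = 1; all invariant factors of ∂_1 are 1 so no torsion. So H_0 = Z.
rank ∂_1 = 6, rank ∂_2 = 13 ⇒ b_1 = 21 − 6 − 13 = 2; all invariant factors of ∂_2 are 1 so no torsion. So H_1 = Z^2.
rank ∂_2 = 13, rank ∂_3 = 0 ⇒ b_2 = 14 − 13 − 0 = 1. So H_2 = Z.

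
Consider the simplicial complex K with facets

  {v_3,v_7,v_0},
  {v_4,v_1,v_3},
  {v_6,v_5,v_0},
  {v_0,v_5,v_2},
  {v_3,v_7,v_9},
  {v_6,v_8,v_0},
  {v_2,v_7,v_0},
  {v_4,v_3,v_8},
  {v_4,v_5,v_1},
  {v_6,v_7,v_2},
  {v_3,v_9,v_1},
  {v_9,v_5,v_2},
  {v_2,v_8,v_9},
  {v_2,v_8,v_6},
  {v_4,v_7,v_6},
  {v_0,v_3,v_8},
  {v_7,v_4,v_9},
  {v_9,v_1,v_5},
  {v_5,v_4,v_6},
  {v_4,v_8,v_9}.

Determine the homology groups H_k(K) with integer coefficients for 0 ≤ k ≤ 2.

Order the vertices as v_0 < v_1 < v_2 < v_3 < v_4 < v_5 < v_6 < v_7 < v_8 < v_9. Listing each simplex with vertices in this order, K has dimension 2 with simplices:

  0-simplices (10): [v_0], [v_1], [v_2], [v_3], [v_4], [v_5], [v_6], [v_7], [v_8], [v_9]
  1-simplices (30): (30 of them)
  2-simplices (20): (20 of them)

so the chain groups are C_0 ≅ Z^10, C_1 ≅ Z^30, C_2 ≅ Z^20.

∂_1: C_1 → C_0 maps an edge to its endpoints' difference, ∂[p,q] = q − p. For instance
  ∂[v_2,v_8] = [v_8] − [v_2].
The 10×30 boundary matrix has rank 9 and Smith normal form diag(1,1,1,1,1,1,1,1,1).

∂_2: C_2 → C_1 sends each 2-simplex [p,q,r] to [q,r] − [p,r] + [p,q]. For instance
  ∂[v_4,v_5,v_6] = [v_5,v_6] − [v_4,v_6] + [v_4,v_5],
  ∂[v_4,v_8,v_9] = [v_8,v_9] − [v_4,v_9] + [v_4,v_8].
As a 30×20 matrix over Z this has rank 20, with invariant factors (1,1,1,1,1,1,1,1,1,1,1,1,1,1,1,1,1,1,1,2).

From H_k ≅ ker(∂_k) / im(∂_{k+1}) we obtain:

  H_0: rank C_0 − rank ∂_1 = 10 − 9 = 1, and the invariant factors of ∂_1 are all 1, so H_0 ≅ Z.
  H_1: rank ker ∂_1 − rank ∂_2 = (30 − 9) − 20 = 1, and ∂_2 has invariant factor 2 > 1, so H_1 ≅ Z ⊕ Z_2.
  H_2: rank ker ∂_2 − rank ∂_3 = (20 − 20) − 0 = 0, and there is no ∂_3, so H_2 ≅ 0.

(K is a triangulation of the Klein bottle.)

H_0 = Z,  H_1 = Z ⊕ Z_2,  H_2 = 0.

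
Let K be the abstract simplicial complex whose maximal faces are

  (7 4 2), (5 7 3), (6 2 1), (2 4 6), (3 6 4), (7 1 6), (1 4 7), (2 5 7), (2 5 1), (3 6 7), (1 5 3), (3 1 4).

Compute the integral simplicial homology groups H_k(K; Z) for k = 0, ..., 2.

H_0 = Z,  H_1 = Z/2,  H_2 = 0.

Fix the vertex order 1 < 2 < 3 < 4 < 5 < 6 < 7 and write every simplex with vertices in increasing order. Then dim K = 2 and the simplices of K are:

  0-simplices (7): [1], [2], [3], [4], [5], [6], [7]
  1-simplices (18): [1,2], [1,3], [1,4], [1,5], [1,6], [1,7], [2,4], [2,5], [2,6], [2,7], [3,4], [3,5], [3,6], [3,7], [4,6], [4,7], [5,7], [6,7]
  2-simplices (12): [1,2,5], [1,2,6], [1,3,4], [1,3,5], [1,4,7], [1,6,7], [2,4,6], [2,4,7], [2,5,7], [3,4,6], [3,5,7], [3,6,7]

giving chain groups C_0 ≅ Z^7, C_1 ≅ Z^18, C_2 ≅ Z^12.

Boundary ∂_1: C_1 → C_0 sends each edge [p,q] (with p < q) to q − p.
The resulting 7×18 matrix has rank 6, and its Smith normal form has invariant factors (1,1,1,1,1,1).

The boundary map ∂_2: C_2 → C_1 sends each 2-simplex [p,q,r] to [q,r] − [p,r] + [p,q]. For instance
  ∂[1,6,7] = [6,7] − [1,7] + [1,6],
  ∂[1,2,6] = [2,6] − [1,6] + [1,2].
The resulting 18×12 matrix has rank 12, and its Smith normal form has invariant factors (1,1,1,1,1,1,1,1,1,1,1,2).

Computing H_k = (kernel of ∂_k) / (image of ∂_{k+1}):

  H_0: rank C_0 − rank ∂_1 = 7 − 6 = 1, and the invariant factors of ∂_1 are all 1, so H_0 = Z.
  H_1: rank ker ∂_1 − rank ∂_2 = (18 − 6) − 12 = 0, and ∂_2 has invariant factor 2 > 1, so H_1 = Z/2.
  H_2: rank ker ∂_2 − rank ∂_3 = (12 − 12) − 0 = 0, and there is no ∂_3, so H_2 = 0.

(K is a triangulation of the real projective plane RP^2.)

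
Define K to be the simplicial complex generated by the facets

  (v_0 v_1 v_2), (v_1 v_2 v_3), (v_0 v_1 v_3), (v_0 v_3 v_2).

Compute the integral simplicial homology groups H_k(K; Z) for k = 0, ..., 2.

H_0 ≅ Z,  H_1 = 0,  H_2 ≅ Z.

Order the vertices as v_0 < v_1 < v_2 < v_3. Listing each simplex with vertices in this order, K has dimension 2 with simplices:

  0-simplices (4): [v_0], [v_1], [v_2], [v_3]
  1-simplices (6): [v_0,v_1], [v_0,v_2], [v_0,v_3], [v_1,v_2], [v_1,v_3], [v_2,v_3]
  2-simplices (4): [v_0,v_1,v_2], [v_0,v_1,v_3], [v_0,v_2,v_3], [v_1,v_2,v_3]

giving chain groups C_0 ≅ Z^4, C_1 ≅ Z^6, C_2 ≅ Z^4.

∂_1: C_1 → C_0 is given by ∂[p,q] = [q] − [p].
The 4×6 boundary matrix has rank 3 and Smith normal form diag(1,1,1).

Boundary ∂_2: C_2 → C_1 maps a triangle to the signed sum of its edges. For instance
  ∂[v_0,v_1,v_2] = [v_1,v_2] − [v_0,v_2] + [v_0,v_1],
  ∂[v_0,v_1,v_3] = [v_1,v_3] − [v_0,v_3] + [v_0,v_1].
This gives a 6×4 integer matrix of rank 3; reducing to Smith normal form yields diagonal entries (1,1,1).

From H_k ≅ ker(∂_k) / im(∂_{k+1}) we obtain:

  H_0: rank C_0 − rank ∂_1 = 4 − 3 = 1, and the invariant factors of ∂_1 are all 1, so H_0 ≅ Z.
  H_1: rank ker ∂_1 − rank ∂_2 = (6 − 3) − 3 = 0, and the invariant factors of ∂_2 are all 1, so H_1 ≅ 0.
  H_2: rank ker ∂_2 − rank ∂_3 = (4 − 3) − 0 = 1, and there is no ∂_3, so H_2 ≅ Z.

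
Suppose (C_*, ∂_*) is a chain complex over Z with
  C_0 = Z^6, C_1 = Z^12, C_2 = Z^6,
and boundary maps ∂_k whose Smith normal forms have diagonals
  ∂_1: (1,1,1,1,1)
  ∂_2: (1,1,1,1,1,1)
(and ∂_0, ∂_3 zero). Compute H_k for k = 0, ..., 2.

H_0 = Z,  H_1 = Z,  H_2 = 0.

H_0: b_0 = 6 − 0 − 5 = 1; torsion from ∂_1 factors > 1: none. So H_0 = Z.
H_1: b_1 = 12 − 5 − 6 = 1; torsion from ∂_2 factors > 1: none. So H_1 = Z.
H_2: b_2 = 6 − 6 − 0 = 0; torsion from ∂_3 factors > 1: none. So H_2 = 0.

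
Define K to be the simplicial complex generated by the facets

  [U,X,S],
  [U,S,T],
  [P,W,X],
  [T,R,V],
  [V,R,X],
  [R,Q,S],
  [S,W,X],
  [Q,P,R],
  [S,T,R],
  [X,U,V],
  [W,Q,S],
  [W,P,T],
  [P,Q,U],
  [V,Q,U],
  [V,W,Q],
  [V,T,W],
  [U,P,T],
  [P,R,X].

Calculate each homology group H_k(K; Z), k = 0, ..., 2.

Take the total order P < Q < R < S < T < U < V < W < X on the vertex set. Then K (dimension 2) consists of the simplices:

  0-simplices (9): P, Q, R, S, T, U, V, W, X
  1-simplices (27): PQ, PR, PT, PU, PW, PX, QR, QS, QU, QV, QW, RS, RT, RV, RX, ST, SU, SW, SX, TU, TV, TW, UV, UX, VW, VX, WX
  2-simplices (18): PQR, PQU, PRX, PTU, PTW, PWX, QRS, QSW, QUV, QVW, RST, RTV, RVX, STU, SUX, SWX, TVW, UVX

so the chain groups are C_0 ≅ Z^9, C_1 ≅ Z^27, C_2 ≅ Z^18.

Boundary ∂_1: C_1 → C_0 maps an edge to its endpoints' difference, ∂[p,q] = q − p.
The resulting 9×27 matrix has rank 8, and its Smith normal form has invariant factors (1,1,1,1,1,1,1,1).

Boundary ∂_2: C_2 → C_1 sends each 2-simplex [p,q,r] to [q,r] − [p,r] + [p,q]. For instance
  ∂PWX = WX − PX + PW,
  ∂QSW = SW − QW + QS.
The resulting 27×18 matrix has rank 17, and its Smith normal form has invariant factors (1,1,1,1,1,1,1,1,1,1,1,1,1,1,1,1,1).

Now H_k = ker ∂_k / im ∂_{k+1}, so:

  H_0: rank C_0 − rank ∂_1 = 9 − 8 = 1, and the invariant factors of ∂_1 are all 1, so H_0 ≅ Z.
  H_1: rank ker ∂_1 − rank ∂_2 = (27 − 8) − 17 = 2, and the invariant factors of ∂_2 are all 1, so H_1 ≅ Z^2.
  H_2: rank ker ∂_2 − rank ∂_3 = (18 − 17) − 0 = 1, and there is no ∂_3, so H_2 ≅ Z.

H_0 = Z,  H_1 = Z^2,  H_2 = Z.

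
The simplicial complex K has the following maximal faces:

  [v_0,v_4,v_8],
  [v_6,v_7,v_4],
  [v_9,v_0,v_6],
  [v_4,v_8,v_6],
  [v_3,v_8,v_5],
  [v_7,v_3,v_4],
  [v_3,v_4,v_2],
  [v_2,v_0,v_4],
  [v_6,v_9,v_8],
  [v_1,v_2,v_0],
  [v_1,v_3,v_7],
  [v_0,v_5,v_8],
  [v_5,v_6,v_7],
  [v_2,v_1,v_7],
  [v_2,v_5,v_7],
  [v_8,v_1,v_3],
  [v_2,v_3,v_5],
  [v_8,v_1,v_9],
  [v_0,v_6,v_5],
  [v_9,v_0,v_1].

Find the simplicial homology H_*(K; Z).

H_0 = Z,  H_1 = Z ⊕ Z/2,  H_2 = 0.

Order the vertices as v_0 < v_1 < v_2 < v_3 < v_4 < v_5 < v_6 < v_7 < v_8 < v_9. Listing each simplex with vertices in this order, K has dimension 2 with simplices:

  0-simplices (10): [v_0], [v_1], [v_2], [v_3], [v_4], [v_5], [v_6], [v_7], [v_8], [v_9]
  1-simplices (30): (30 of them)
  2-simplices (20): (20 of them)

giving chain groups C_0 ≅ Z^10, C_1 ≅ Z^30, C_2 ≅ Z^20.

∂_1: C_1 → C_0 is given by ∂[p,q] = [q] − [p]. For instance
  ∂[v_6,v_8] = [v_8] − [v_6].
As a 10×30 matrix over Z this has rank 9, with invariant factors (1,1,1,1,1,1,1,1,1).

The boundary map ∂_2: C_2 → C_1 acts by ∂[p,q,r] = [q,r] − [p,r] + [p,q]. For instance
  ∂[v_1,v_3,v_8] = [v_3,v_8] − [v_1,v_8] + [v_1,v_3],
  ∂[v_0,v_2,v_4] = [v_2,v_4] − [v_0,v_4] + [v_0,v_2].
The resulting 30×20 matrix has rank 20, and its Smith normal form has invariant factors (1,1,1,1,1,1,1,1,1,1,1,1,1,1,1,1,1,1,1,2).

Reading off H_k = ker ∂_k / im ∂_{k+1}:

  H_0: rank C_0 − rank ∂_1 = 10 − 9 = 1, and the invariant factors of ∂_1 are all 1, so H_0 ≅ Z.
  H_1: rank ker ∂_1 − rank ∂_2 = (30 − 9) − 20 = 1, and ∂_2 has invariant factor 2 > 1, so H_1 ≅ Z ⊕ Z/2.
  H_2: rank ker ∂_2 − rank ∂_3 = (20 − 20) − 0 = 0, and there is no ∂_3, so H_2 ≅ 0.

(K is a triangulation of the Klein bottle.)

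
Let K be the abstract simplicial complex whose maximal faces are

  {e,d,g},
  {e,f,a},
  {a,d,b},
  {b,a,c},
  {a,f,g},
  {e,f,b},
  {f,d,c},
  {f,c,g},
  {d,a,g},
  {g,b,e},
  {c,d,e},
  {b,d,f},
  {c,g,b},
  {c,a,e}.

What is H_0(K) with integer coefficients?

Take the total order a < b < c < d < e < f < g on the vertex set. Then K (dimension 2) consists of the simplices:

  0-simplices (7): a, b, c, d, e, f, g
  1-simplices (21): ab, ac, ad, ae, af, ag, bc, bd, be, bf, bg, cd, ce, cf, cg, de, df, dg, ef, eg, fg
  2-simplices (14): abc, abd, ace, adg, aef, afg, bcg, bdf, bef, beg, cde, cdf, cfg, deg

giving chain groups C_0 ≅ Z^7, C_1 ≅ Z^21, C_2 ≅ Z^14.

Boundary ∂_1: C_1 → C_0 maps an edge to its endpoints' difference, ∂[p,q] = q − p.
The resulting 7×21 matrix has rank 6, and its Smith normal form has invariant factors (1,1,1,1,1,1).

∂_2: C_2 → C_1 acts by ∂[p,q,r] = [q,r] − [p,r] + [p,q]. For instance
  ∂cde = de − ce + cd,
  ∂deg = eg − dg + de.
This gives a 21×14 integer matrix of rank 13; reducing to Smith normal form yields diagonal entries (1,1,1,1,1,1,1,1,1,1,1,1,1).

Now H_k = ker ∂_k / im ∂_{k+1}, so:

  H_0: rank C_0 − rank ∂_1 = 7 − 6 = 1, and the invariant factors of ∂_1 are all 1, so H_0 = Z.

(K is a triangulation of the torus T^2.)

H_0 ≅ Z.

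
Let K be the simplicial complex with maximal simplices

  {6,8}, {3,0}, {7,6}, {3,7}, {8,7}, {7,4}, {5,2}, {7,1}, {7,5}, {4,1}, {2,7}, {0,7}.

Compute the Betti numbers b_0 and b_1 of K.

b_0 = 1, b_1 = 4.

Take the total order 0 < 1 < 2 < 3 < 4 < 5 < 6 < 7 < 8 on the vertex set. Then K (dimension 1) consists of the simplices:

  0-simplices (9): [0], [1], [2], [3], [4], [5], [6], [7], [8]
  1-simplices (12): [0,3], [0,7], [1,4], [1,7], [2,5], [2,7], [3,7], [4,7], [5,7], [6,7], [6,8], [7,8]

so the chain groups are C_0 ≅ Z^9, C_1 ≅ Z^12.

Boundary ∂_1: C_1 → C_0 is given by ∂[p,q] = [q] − [p]. For instance
  ∂[0,3] = [3] − [0].
This gives a 9×12 integer matrix of rank 8; reducing to Smith normal form yields diagonal entries (1,1,1,1,1,1,1,1).

From H_k ≅ ker(∂_k) / im(∂_{k+1}) we obtain:

  H_0: rank C_0 − rank ∂_1 = 9 − 8 = 1, and the invariant factors of ∂_1 are all 1, so H_0 ≅ Z.
  H_1: rank ker ∂_1 − rank ∂_2 = (12 − 8) − 0 = 4, and there is no ∂_2, so H_1 ≅ Z^4.

Hence the Betti numbers are b_0 = 1, b_1 = 4.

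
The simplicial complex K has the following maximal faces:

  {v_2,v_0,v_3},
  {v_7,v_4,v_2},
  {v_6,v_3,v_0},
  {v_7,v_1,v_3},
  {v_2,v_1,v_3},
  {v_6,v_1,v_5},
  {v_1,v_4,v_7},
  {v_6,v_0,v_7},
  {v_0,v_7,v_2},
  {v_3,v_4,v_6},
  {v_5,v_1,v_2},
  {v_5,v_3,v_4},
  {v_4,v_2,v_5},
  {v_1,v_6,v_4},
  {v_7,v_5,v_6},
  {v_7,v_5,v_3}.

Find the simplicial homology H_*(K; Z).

H_0 = Z,  H_1 = Z^2,  H_2 = Z.

We work with the vertex ordering v_0 < v_1 < v_2 < v_3 < v_4 < v_5 < v_6 < v_7. The simplices of K, each written with vertices in increasing order, are:

  0-simplices (8): [v_0], [v_1], [v_2], [v_3], [v_4], [v_5], [v_6], [v_7]
  1-simplices (24): (24 of them)
  2-simplices (16): (16 of them)

Hence C_0 ≅ Z^8, C_1 ≅ Z^24, C_2 ≅ Z^16.

The boundary map ∂_1: C_1 → C_0 is given by ∂[p,q] = [q] − [p]. For instance
  ∂[v_1,v_4] = [v_4] − [v_1].
This gives a 8×24 integer matrix of rank 7; reducing to Smith normal form yields diagonal entries (1,1,1,1,1,1,1).

The boundary map ∂_2: C_2 → C_1 sends each 2-simplex [p,q,r] to [q,r] − [p,r] + [p,q]. For instance
  ∂[v_0,v_2,v_7] = [v_2,v_7] − [v_0,v_7] + [v_0,v_2],
  ∂[v_2,v_4,v_5] = [v_4,v_5] − [v_2,v_5] + [v_2,v_4].
The 24×16 boundary matrix has rank 15 and Smith normal form diag(1,1,1,1,1,1,1,1,1,1,1,1,1,1,1).

From H_k ≅ ker(∂_k) / im(∂_{k+1}) we obtain:

  H_0: rank C_0 − rank ∂_1 = 8 − 7 = 1, and the invariant factors of ∂_1 are all 1, so H_0 ≅ Z.
  H_1: rank ker ∂_1 − rank ∂_2 = (24 − 7) − 15 = 2, and the invariant factors of ∂_2 are all 1, so H_1 ≅ Z^2.
  H_2: rank ker ∂_2 − rank ∂_3 = (16 − 15) − 0 = 1, and there is no ∂_3, so H_2 ≅ Z.

(K is a triangulation of the torus T^2.)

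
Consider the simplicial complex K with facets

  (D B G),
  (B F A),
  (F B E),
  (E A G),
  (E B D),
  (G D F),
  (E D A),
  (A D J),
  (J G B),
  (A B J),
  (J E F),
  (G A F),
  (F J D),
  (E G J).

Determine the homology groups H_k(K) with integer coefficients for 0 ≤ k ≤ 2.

H_0 = Z,  H_1 = Z^2,  H_2 = Z.

K has 7 vertices, 21 edges, 14 triangles.
rank ∂_0 = 0, rank ∂_1 = 6 ⇒ b_0 = 7 − 0 − 6 = 1; all invariant factors of ∂_1 are 1 so no torsion. So H_0 = Z.
rank ∂_1 = 6, rank ∂_2 = 13 ⇒ b_1 = 21 − 6 − 13 = 2; all invariant factors of ∂_2 are 1 so no torsion. So H_1 = Z^2.
rank ∂_2 = 13, rank ∂_3 = 0 ⇒ b_2 = 14 − 13 − 0 = 1. So H_2 = Z.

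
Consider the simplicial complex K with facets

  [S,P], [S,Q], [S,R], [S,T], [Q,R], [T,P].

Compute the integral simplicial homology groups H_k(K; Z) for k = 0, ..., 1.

H_0 = Z,  H_1 = Z^2.

Order the vertices as P < Q < R < S < T. Listing each simplex with vertices in this order, K has dimension 1 with simplices:

  0-simplices (5): P, Q, R, S, T
  1-simplices (6): PS, PT, QR, QS, RS, ST

so the chain groups are C_0 ≅ Z^5, C_1 ≅ Z^6.

Boundary ∂_1: C_1 → C_0 sends each edge [p,q] (with p < q) to q − p. For instance
  ∂PS = S − P.
The resulting 5×6 matrix has rank 4, and its Smith normal form has invariant factors (1,1,1,1).

Computing H_k = (kernel of ∂_k) / (image of ∂_{k+1}):

  H_0: rank C_0 − rank ∂_1 = 5 − 4 = 1, and the invariant factors of ∂_1 are all 1, so H_0 = Z.
  H_1: rank ker ∂_1 − rank ∂_2 = (6 − 4) − 0 = 2, and there is no ∂_2, so H_1 = Z^2.

As a check, the Euler characteristic is 5 − 6 = -1, which agrees with 1 − 2 = -1.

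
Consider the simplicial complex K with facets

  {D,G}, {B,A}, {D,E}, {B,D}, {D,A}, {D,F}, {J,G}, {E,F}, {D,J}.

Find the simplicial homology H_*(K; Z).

H_0 ≅ Z,  H_1 ≅ Z^3.

Fix the vertex order A < B < D < E < F < G < J and write every simplex with vertices in increasing order. Then dim K = 1 and the simplices of K are:

  0-simplices (7): A, B, D, E, F, G, J
  1-simplices (9): AB, AD, BD, DE, DF, DG, DJ, EF, GJ

giving chain groups C_0 ≅ Z^7, C_1 ≅ Z^9.

The boundary map ∂_1: C_1 → C_0 sends each edge [p,q] (with p < q) to q − p.
As a 7×9 matrix over Z this has rank 6, with invariant factors (1,1,1,1,1,1).

Reading off H_k = ker ∂_k / im ∂_{k+1}:

  H_0: rank C_0 − rank ∂_1 = 7 − 6 = 1, and the invariant factors of ∂_1 are all 1, so H_0 = Z.
  H_1: rank ker ∂_1 − rank ∂_2 = (9 − 6) − 0 = 3, and there is no ∂_2, so H_1 = Z^3.

As a check, the Euler characteristic is 7 − 9 = -2, which agrees with 1 − 3 = -2.
(K is a triangulation of a wedge of 3 circles.)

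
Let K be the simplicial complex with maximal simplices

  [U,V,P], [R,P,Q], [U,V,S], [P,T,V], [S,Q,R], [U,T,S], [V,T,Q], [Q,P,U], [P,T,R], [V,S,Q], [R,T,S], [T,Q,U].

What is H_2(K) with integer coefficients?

H_2 = 0.

Order the vertices as P < Q < R < S < T < U < V. Listing each simplex with vertices in this order, K has dimension 2 with simplices:

  0-simplices (7): P, Q, R, S, T, U, V
  1-simplices (18): PQ, PR, PT, PU, PV, QR, QS, QT, QU, QV, RS, RT, ST, SU, SV, TU, TV, UV
  2-simplices (12): PQR, PQU, PRT, PTV, PUV, QRS, QSV, QTU, QTV, RST, STU, SUV

giving chain groups C_0 ≅ Z^7, C_1 ≅ Z^18, C_2 ≅ Z^12.

The boundary map ∂_1: C_1 → C_0 is given by ∂[p,q] = [q] − [p]. For instance
  ∂PQ = Q − P.
As a 7×18 matrix over Z this has rank 6, with invariant factors (1,1,1,1,1,1).

∂_2: C_2 → C_1 acts by ∂[p,q,r] = [q,r] − [p,r] + [p,q]. For instance
  ∂STU = TU − SU + ST,
  ∂PUV = UV − PV + PU.
This gives a 18×12 integer matrix of rank 12; reducing to Smith normal form yields diagonal entries (1,1,1,1,1,1,1,1,1,1,1,2).

Reading off H_k = ker ∂_k / im ∂_{k+1}:

  H_2: rank ker ∂_2 − rank ∂_3 = (12 − 12) − 0 = 0, and there is no ∂_3, so H_2 = 0.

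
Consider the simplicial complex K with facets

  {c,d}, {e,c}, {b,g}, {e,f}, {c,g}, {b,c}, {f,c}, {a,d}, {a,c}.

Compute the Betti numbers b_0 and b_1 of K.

b_0 = 1, b_1 = 3.

Order the vertices as a < b < c < d < e < f < g. Listing each simplex with vertices in this order, K has dimension 1 with simplices:

  0-simplices (7): a, b, c, d, e, f, g
  1-simplices (9): ac, ad, bc, bg, cd, ce, cf, cg, ef

so the chain groups are C_0 ≅ Z^7, C_1 ≅ Z^9.

∂_1: C_1 → C_0 sends each edge [p,q] (with p < q) to q − p. For instance
  ∂ce = e − c.
As a 7×9 matrix over Z this has rank 6, with invariant factors (1,1,1,1,1,1).

From H_k ≅ ker(∂_k) / im(∂_{k+1}) we obtain:

  H_0: rank C_0 − rank ∂_1 = 7 − 6 = 1, and the invariant factors of ∂_1 are all 1, so H_0 = Z.
  H_1: rank ker ∂_1 − rank ∂_2 = (9 − 6) − 0 = 3, and there is no ∂_2, so H_1 = Z^3.

Hence the Betti numbers are b_0 = 1, b_1 = 3.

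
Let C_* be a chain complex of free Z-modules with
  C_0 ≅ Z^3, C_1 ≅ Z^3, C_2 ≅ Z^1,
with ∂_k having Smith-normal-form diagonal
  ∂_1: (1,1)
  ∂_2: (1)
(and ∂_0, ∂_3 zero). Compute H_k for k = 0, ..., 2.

H_0: b_0 = 3 − 0 − 2 = 1; torsion from ∂_1 factors > 1: none. So H_0 = Z.
H_1: b_1 = 3 − 2 − 1 = 0; torsion from ∂_2 factors > 1: none. So H_1 = 0.
H_2: b_2 = 1 − 1 − 0 = 0; torsion from ∂_3 factors > 1: none. So H_2 = 0.

H_0 = Z,  H_1 = 0,  H_2 = 0.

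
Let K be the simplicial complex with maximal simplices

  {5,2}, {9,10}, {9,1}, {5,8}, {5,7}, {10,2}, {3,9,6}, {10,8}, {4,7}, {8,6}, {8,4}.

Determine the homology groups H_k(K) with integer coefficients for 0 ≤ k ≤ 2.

H_0 ≅ Z,  H_1 ≅ Z^3,  H_2 = 0.

We work with the vertex ordering 1 < 2 < 3 < 4 < 5 < 6 < 7 < 8 < 9 < 10. The simplices of K, each written with vertices in increasing order, are:

  0-simplices (10): [1], [2], [3], [4], [5], [6], [7], [8], [9], [10]
  1-simplices (13): [1,9], [2,5], [2,10], [3,6], [3,9], [4,7], [4,8], [5,7], [5,8], [6,8], [6,9], [8,10], [9,10]
  2-simplices (1): [3,6,9]

Hence C_0 ≅ Z^10, C_1 ≅ Z^13, C_2 ≅ Z^1.

∂_1: C_1 → C_0 is given by ∂[p,q] = [q] − [p]. For instance
  ∂[1,9] = [9] − [1].
As a 10×13 matrix over Z this has rank 9, with invariant factors (1,1,1,1,1,1,1,1,1).

∂_2: C_2 → C_1 maps a triangle to the signed sum of its edges. For instance
  ∂[3,6,9] = [6,9] − [3,9] + [3,6].
The 13×1 boundary matrix has rank 1 and Smith normal form diag(1).

Computing H_k = (kernel of ∂_k) / (image of ∂_{k+1}):

  H_0: rank C_0 − rank ∂_1 = 10 − 9 = 1, and the invariant factors of ∂_1 are all 1, so H_0 ≅ Z.
  H_1: rank ker ∂_1 − rank ∂_2 = (13 − 9) − 1 = 3, and the invariant factors of ∂_2 are all 1, so H_1 ≅ Z^3.
  H_2: rank ker ∂_2 − rank ∂_3 = (1 − 1) − 0 = 0, and there is no ∂_3, so H_2 ≅ 0.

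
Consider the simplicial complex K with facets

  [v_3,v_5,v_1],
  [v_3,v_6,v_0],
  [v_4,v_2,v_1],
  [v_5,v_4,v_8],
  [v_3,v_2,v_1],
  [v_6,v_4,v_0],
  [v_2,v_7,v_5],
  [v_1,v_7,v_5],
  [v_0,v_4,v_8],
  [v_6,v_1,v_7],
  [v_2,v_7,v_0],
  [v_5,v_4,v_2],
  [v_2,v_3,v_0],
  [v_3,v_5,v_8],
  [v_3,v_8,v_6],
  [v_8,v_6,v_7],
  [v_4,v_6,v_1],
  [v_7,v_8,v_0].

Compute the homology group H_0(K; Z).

Order the vertices as v_0 < v_1 < v_2 < v_3 < v_4 < v_5 < v_6 < v_7 < v_8. Listing each simplex with vertices in this order, K has dimension 2 with simplices:

  0-simplices (9): [v_0], [v_1], [v_2], [v_3], [v_4], [v_5], [v_6], [v_7], [v_8]
  1-simplices (27): (27 of them)
  2-simplices (18): (18 of them)

Hence C_0 ≅ Z^9, C_1 ≅ Z^27, C_2 ≅ Z^18.

The boundary map ∂_1: C_1 → C_0 sends each edge [p,q] (with p < q) to q − p. For instance
  ∂[v_1,v_3] = [v_3] − [v_1].
This gives a 9×27 integer matrix of rank 8; reducing to Smith normal form yields diagonal entries (1,1,1,1,1,1,1,1).

∂_2: C_2 → C_1 acts by ∂[p,q,r] = [q,r] − [p,r] + [p,q]. For instance
  ∂[v_0,v_2,v_7] = [v_2,v_7] − [v_0,v_7] + [v_0,v_2],
  ∂[v_4,v_5,v_8] = [v_5,v_8] − [v_4,v_8] + [v_4,v_5].
The 27×18 boundary matrix has rank 18 and Smith normal form diag(1,1,1,1,1,1,1,1,1,1,1,1,1,1,1,1,1,2).

Reading off H_k = ker ∂_k / im ∂_{k+1}:

  H_0: rank C_0 − rank ∂_1 = 9 − 8 = 1, and the invariant factors of ∂_1 are all 1, so H_0 ≅ Z.

(K is a triangulation of the Klein bottle.)

H_0 = Z.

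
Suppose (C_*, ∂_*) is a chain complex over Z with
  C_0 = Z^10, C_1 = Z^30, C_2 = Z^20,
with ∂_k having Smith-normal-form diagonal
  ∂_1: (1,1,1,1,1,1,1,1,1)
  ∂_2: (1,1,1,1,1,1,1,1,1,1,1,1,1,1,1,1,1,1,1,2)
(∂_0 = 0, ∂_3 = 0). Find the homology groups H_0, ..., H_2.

H_0 = Z,  H_1 = Z ⊕ Z/2,  H_2 = 0.

H_0: b_0 = 10 − 0 − 9 = 1; torsion from ∂_1 factors > 1: none. So H_0 = Z.
H_1: b_1 = 30 − 9 − 20 = 1; torsion from ∂_2 factors > 1: [2]. So H_1 = Z ⊕ Z/2.
H_2: b_2 = 20 − 20 − 0 = 0; torsion from ∂_3 factors > 1: none. So H_2 = 0.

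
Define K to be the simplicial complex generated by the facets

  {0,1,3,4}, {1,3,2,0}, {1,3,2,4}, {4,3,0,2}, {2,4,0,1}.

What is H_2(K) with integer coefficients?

We work with the vertex ordering 0 < 1 < 2 < 3 < 4. The simplices of K, each written with vertices in increasing order, are:

  0-simplices (5): [0], [1], [2], [3], [4]
  1-simplices (10): [0,1], [0,2], [0,3], [0,4], [1,2], [1,3], [1,4], [2,3], [2,4], [3,4]
  2-simplices (10): [0,1,2], [0,1,3], [0,1,4], [0,2,3], [0,2,4], [0,3,4], [1,2,3], [1,2,4], [1,3,4], [2,3,4]
  3-simplices (5): [0,1,2,3], [0,1,2,4], [0,1,3,4], [0,2,3,4], [1,2,3,4]

giving chain groups C_0 ≅ Z^5, C_1 ≅ Z^10, C_2 ≅ Z^10, C_3 ≅ Z^5.

∂_1: C_1 → C_0 sends each edge [p,q] (with p < q) to q − p.
The 5×10 boundary matrix has rank 4 and Smith normal form diag(1,1,1,1).

∂_2: C_2 → C_1 maps a triangle to the signed sum of its edges. For instance
  ∂[0,2,3] = [2,3] − [0,3] + [0,2],
  ∂[1,3,4] = [3,4] − [1,4] + [1,3].
The resulting 10×10 matrix has rank 6, and its Smith normal form has invariant factors (1,1,1,1,1,1).

The boundary map ∂_3: C_3 → C_2 sends each 3-simplex σ to the alternating sum Σ_i (−1)^i (σ with its i-th vertex removed). For instance
  ∂[0,1,2,4] = [1,2,4] − [0,2,4] + [0,1,4] − [0,1,2],
  ∂[0,1,2,3] = [1,2,3] − [0,2,3] + [0,1,3] − [0,1,2].
The 10×5 boundary matrix has rank 4 and Smith normal form diag(1,1,1,1).

Now H_k = ker ∂_k / im ∂_{k+1}, so:

  H_2: rank ker ∂_2 − rank ∂_3 = (10 − 6) − 4 = 0, and the invariant factors of ∂_3 are all 1, so H_2 ≅ 0.

H_2 = 0.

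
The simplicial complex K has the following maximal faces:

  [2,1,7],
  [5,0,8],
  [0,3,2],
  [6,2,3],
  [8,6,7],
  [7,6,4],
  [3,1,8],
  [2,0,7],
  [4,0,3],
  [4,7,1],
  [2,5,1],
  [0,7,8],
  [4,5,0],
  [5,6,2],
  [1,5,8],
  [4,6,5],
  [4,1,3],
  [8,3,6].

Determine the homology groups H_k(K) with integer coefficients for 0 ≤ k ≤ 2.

Take the total order 0 < 1 < 2 < 3 < 4 < 5 < 6 < 7 < 8 on the vertex set. Then K (dimension 2) consists of the simplices:

  0-simplices (9): [0], [1], [2], [3], [4], [5], [6], [7], [8]
  1-simplices (27): (27 of them)
  2-simplices (18): [0,2,3], [0,2,7], [0,3,4], [0,4,5], [0,5,8], [0,7,8], [1,2,5], [1,2,7], [1,3,4], [1,3,8], [1,4,7], [1,5,8], [2,3,6], [2,5,6], [3,6,8], [4,5,6], [4,6,7], [6,7,8]

giving chain groups C_0 ≅ Z^9, C_1 ≅ Z^27, C_2 ≅ Z^18.

Boundary ∂_1: C_1 → C_0 sends each edge [p,q] (with p < q) to q − p.
This gives a 9×27 integer matrix of rank 8; reducing to Smith normal form yields diagonal entries (1,1,1,1,1,1,1,1).

The boundary map ∂_2: C_2 → C_1 maps a triangle to the signed sum of its edges. For instance
  ∂[6,7,8] = [7,8] − [6,8] + [6,7],
  ∂[1,3,4] = [3,4] − [1,4] + [1,3].
As a 27×18 matrix over Z this has rank 17, with invariant factors (1,1,1,1,1,1,1,1,1,1,1,1,1,1,1,1,1).

From H_k ≅ ker(∂_k) / im(∂_{k+1}) we obtain:

  H_0: rank C_0 − rank ∂_1 = 9 − 8 = 1, and the invariant factors of ∂_1 are all 1, so H_0 ≅ Z.
  H_1: rank ker ∂_1 − rank ∂_2 = (27 − 8) − 17 = 2, and the invariant factors of ∂_2 are all 1, so H_1 ≅ Z^2.
  H_2: rank ker ∂_2 − rank ∂_3 = (18 − 17) − 0 = 1, and there is no ∂_3, so H_2 ≅ Z.

As a check, the Euler characteristic is 9 − 27 + 18 = 0, which agrees with 1 − 2 + 1 = 0.
(K is a triangulation of the torus T^2.)

H_0 ≅ Z,  H_1 ≅ Z^2,  H_2 ≅ Z.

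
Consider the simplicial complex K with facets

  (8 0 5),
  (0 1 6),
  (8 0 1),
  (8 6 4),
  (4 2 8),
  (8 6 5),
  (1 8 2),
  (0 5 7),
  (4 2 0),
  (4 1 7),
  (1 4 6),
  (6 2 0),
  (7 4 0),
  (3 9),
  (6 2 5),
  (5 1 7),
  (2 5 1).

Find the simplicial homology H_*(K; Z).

Fix the vertex order 0 < 1 < 2 < 3 < 4 < 5 < 6 < 7 < 8 < 9 and write every simplex with vertices in increasing order. Then dim K = 2 and the simplices of K are:

  0-simplices (10): [0], [1], [2], [3], [4], [5], [6], [7], [8], [9]
  1-simplices (25): (25 of them)
  2-simplices (16): [0,1,6], [0,1,8], [0,2,4], [0,2,6], [0,4,7], [0,5,7], [0,5,8], [1,2,5], [1,2,8], [1,4,6], [1,4,7], [1,5,7], [2,4,8], [2,5,6], [4,6,8], [5,6,8]

giving chain groups C_0 ≅ Z^10, C_1 ≅ Z^25, C_2 ≅ Z^16.

The boundary map ∂_1: C_1 → C_0 maps an edge to its endpoints' difference, ∂[p,q] = q − p. For instance
  ∂[0,2] = [2] − [0].
The 10×25 boundary matrix has rank 8 and Smith normal form diag(1,1,1,1,1,1,1,1).

The boundary map ∂_2: C_2 → C_1 sends each 2-simplex [p,q,r] to [q,r] − [p,r] + [p,q]. For instance
  ∂[0,2,6] = [2,6] − [0,6] + [0,2],
  ∂[0,4,7] = [4,7] − [0,7] + [0,4].
This gives a 25×16 integer matrix of rank 15; reducing to Smith normal form yields diagonal entries (1,1,1,1,1,1,1,1,1,1,1,1,1,1,1).

From H_k ≅ ker(∂_k) / im(∂_{k+1}) we obtain:

  H_0: rank C_0 − rank ∂_1 = 10 − 8 = 2, and the invariant factors of ∂_1 are all 1, so H_0 = Z^2.
  H_1: rank ker ∂_1 − rank ∂_2 = (25 − 8) − 15 = 2, and the invariant factors of ∂_2 are all 1, so H_1 = Z^2.
  H_2: rank ker ∂_2 − rank ∂_3 = (16 − 15) − 0 = 1, and there is no ∂_3, so H_2 = Z.

As a check, the Euler characteristic is 10 − 25 + 16 = 1, which agrees with 2 − 2 + 1 = 1.
(K is a triangulation of the disjoint union of the 1-simplex and the torus T^2.)

H_0 = Z^2,  H_1 = Z^2,  H_2 = Z.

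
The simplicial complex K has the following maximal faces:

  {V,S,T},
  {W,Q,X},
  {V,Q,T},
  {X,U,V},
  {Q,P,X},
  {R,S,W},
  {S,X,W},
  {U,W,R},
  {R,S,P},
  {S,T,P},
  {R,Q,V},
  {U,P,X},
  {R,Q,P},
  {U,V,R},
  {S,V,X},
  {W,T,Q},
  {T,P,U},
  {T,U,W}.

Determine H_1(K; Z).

Fix the vertex order P < Q < R < S < T < U < V < W < X and write every simplex with vertices in increasing order. Then dim K = 2 and the simplices of K are:

  0-simplices (9): P, Q, R, S, T, U, V, W, X
  1-simplices (27): PQ, PR, PS, PT, PU, PX, QR, QT, QV, QW, QX, RS, RU, RV, RW, ST, SV, SW, SX, TU, TV, TW, UV, UW, UX, VX, WX
  2-simplices (18): PQR, PQX, PRS, PST, PTU, PUX, QRV, QTV, QTW, QWX, RSW, RUV, RUW, STV, SVX, SWX, TUW, UVX

so the chain groups are C_0 ≅ Z^9, C_1 ≅ Z^27, C_2 ≅ Z^18.

∂_1: C_1 → C_0 sends each edge [p,q] (with p < q) to q − p.
The resulting 9×27 matrix has rank 8, and its Smith normal form has invariant factors (1,1,1,1,1,1,1,1).

The boundary map ∂_2: C_2 → C_1 sends each 2-simplex [p,q,r] to [q,r] − [p,r] + [p,q]. For instance
  ∂SVX = VX − SX + SV,
  ∂STV = TV − SV + ST.
This gives a 27×18 integer matrix of rank 17; reducing to Smith normal form yields diagonal entries (1,1,1,1,1,1,1,1,1,1,1,1,1,1,1,1,1).

Reading off H_k = ker ∂_k / im ∂_{k+1}:

  H_1: rank ker ∂_1 − rank ∂_2 = (27 − 8) − 17 = 2, and the invariant factors of ∂_2 are all 1, so H_1 ≅ Z^2.

H_1 = Z^2.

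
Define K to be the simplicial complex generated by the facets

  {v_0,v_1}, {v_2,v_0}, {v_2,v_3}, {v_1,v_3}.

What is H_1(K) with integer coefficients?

Take the total order v_0 < v_1 < v_2 < v_3 on the vertex set. Then K (dimension 1) consists of the simplices:

  0-simplices (4): [v_0], [v_1], [v_2], [v_3]
  1-simplices (4): [v_0,v_1], [v_0,v_2], [v_1,v_3], [v_2,v_3]

so the chain groups are C_0 ≅ Z^4, C_1 ≅ Z^4.

∂_1: C_1 → C_0 maps an edge to its endpoints' difference, ∂[p,q] = q − p.
This gives a 4×4 integer matrix of rank 3; reducing to Smith normal form yields diagonal entries (1,1,1).

Now H_k = ker ∂_k / im ∂_{k+1}, so:

  H_1: rank ker ∂_1 − rank ∂_2 = (4 − 3) − 0 = 1, and there is no ∂_2, so H_1 = Z.

H_1 ≅ Z.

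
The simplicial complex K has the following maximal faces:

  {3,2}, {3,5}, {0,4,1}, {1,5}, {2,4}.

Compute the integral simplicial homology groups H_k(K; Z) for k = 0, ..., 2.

Take the total order 0 < 1 < 2 < 3 < 4 < 5 on the vertex set. Then K (dimension 2) consists of the simplices:

  0-simplices (6): [0], [1], [2], [3], [4], [5]
  1-simplices (7): [0,1], [0,4], [1,4], [1,5], [2,3], [2,4], [3,5]
  2-simplices (1): [0,1,4]

Hence C_0 ≅ Z^6, C_1 ≅ Z^7, C_2 ≅ Z^1.

∂_1: C_1 → C_0 is given by ∂[p,q] = [q] − [p].
As a 6×7 matrix over Z this has rank 5, with invariant factors (1,1,1,1,1).

Boundary ∂_2: C_2 → C_1 acts by ∂[p,q,r] = [q,r] − [p,r] + [p,q]. For instance
  ∂[0,1,4] = [1,4] − [0,4] + [0,1].
This gives a 7×1 integer matrix of rank 1; reducing to Smith normal form yields diagonal entries (1).

Computing H_k = (kernel of ∂_k) / (image of ∂_{k+1}):

  H_0: rank C_0 − rank ∂_1 = 6 − 5 = 1, and the invariant factors of ∂_1 are all 1, so H_0 = Z.
  H_1: rank ker ∂_1 − rank ∂_2 = (7 − 5) − 1 = 1, and the invariant factors of ∂_2 are all 1, so H_1 = Z.
  H_2: rank ker ∂_2 − rank ∂_3 = (1 − 1) − 0 = 0, and there is no ∂_3, so H_2 = 0.

As a check, the Euler characteristic is 6 − 7 + 1 = 0, which agrees with 1 − 1 + 0 = 0.

H_0 = Z,  H_1 = Z,  H_2 = 0.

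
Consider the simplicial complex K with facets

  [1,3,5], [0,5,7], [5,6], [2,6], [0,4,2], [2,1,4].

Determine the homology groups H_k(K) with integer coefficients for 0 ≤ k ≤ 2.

H_0 ≅ Z,  H_1 ≅ Z^2,  H_2 = 0.

We work with the vertex ordering 0 < 1 < 2 < 3 < 4 < 5 < 6 < 7. The simplices of K, each written with vertices in increasing order, are:

  0-simplices (8): [0], [1], [2], [3], [4], [5], [6], [7]
  1-simplices (13): [0,2], [0,4], [0,5], [0,7], [1,2], [1,3], [1,4], [1,5], [2,4], [2,6], [3,5], [5,6], [5,7]
  2-simplices (4): [0,2,4], [0,5,7], [1,2,4], [1,3,5]

giving chain groups C_0 ≅ Z^8, C_1 ≅ Z^13, C_2 ≅ Z^4.

The boundary map ∂_1: C_1 → C_0 is given by ∂[p,q] = [q] − [p]. For instance
  ∂[0,7] = [7] − [0].
As a 8×13 matrix over Z this has rank 7, with invariant factors (1,1,1,1,1,1,1).

∂_2: C_2 → C_1 sends each 2-simplex [p,q,r] to [q,r] − [p,r] + [p,q]. For instance
  ∂[0,5,7] = [5,7] − [0,7] + [0,5],
  ∂[1,3,5] = [3,5] − [1,5] + [1,3].
As a 13×4 matrix over Z this has rank 4, with invariant factors (1,1,1,1).

Now H_k = ker ∂_k / im ∂_{k+1}, so:

  H_0: rank C_0 − rank ∂_1 = 8 − 7 = 1, and the invariant factors of ∂_1 are all 1, so H_0 ≅ Z.
  H_1: rank ker ∂_1 − rank ∂_2 = (13 − 7) − 4 = 2, and the invariant factors of ∂_2 are all 1, so H_1 ≅ Z^2.
  H_2: rank ker ∂_2 − rank ∂_3 = (4 − 4) − 0 = 0, and there is no ∂_3, so H_2 ≅ 0.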